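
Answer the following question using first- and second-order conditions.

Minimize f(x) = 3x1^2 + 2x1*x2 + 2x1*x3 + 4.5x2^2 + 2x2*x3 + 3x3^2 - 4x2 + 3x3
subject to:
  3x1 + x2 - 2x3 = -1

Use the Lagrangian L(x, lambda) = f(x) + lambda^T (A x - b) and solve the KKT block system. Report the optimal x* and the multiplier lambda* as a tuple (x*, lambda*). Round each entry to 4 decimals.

Form the Lagrangian:
  L(x, lambda) = (1/2) x^T Q x + c^T x + lambda^T (A x - b)
Stationarity (grad_x L = 0): Q x + c + A^T lambda = 0.
Primal feasibility: A x = b.

This gives the KKT block system:
  [ Q   A^T ] [ x     ]   [-c ]
  [ A    0  ] [ lambda ] = [ b ]

Solving the linear system:
  x*      = (-0.5995, 0.5036, -0.1475)
  lambda* = (0.9616)
  f(x*)   = -0.7476

x* = (-0.5995, 0.5036, -0.1475), lambda* = (0.9616)


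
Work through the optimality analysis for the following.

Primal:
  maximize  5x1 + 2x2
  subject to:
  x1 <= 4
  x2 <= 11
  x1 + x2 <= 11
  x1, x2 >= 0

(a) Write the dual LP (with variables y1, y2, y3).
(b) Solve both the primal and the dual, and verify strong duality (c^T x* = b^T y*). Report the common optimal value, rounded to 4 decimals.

The standard primal-dual pair for 'max c^T x s.t. A x <= b, x >= 0' is:
  Dual:  min b^T y  s.t.  A^T y >= c,  y >= 0.

So the dual LP is:
  minimize  4y1 + 11y2 + 11y3
  subject to:
    y1 + y3 >= 5
    y2 + y3 >= 2
    y1, y2, y3 >= 0

Solving the primal: x* = (4, 7).
  primal value c^T x* = 34.
Solving the dual: y* = (3, 0, 2).
  dual value b^T y* = 34.
Strong duality: c^T x* = b^T y*. Confirmed.

34


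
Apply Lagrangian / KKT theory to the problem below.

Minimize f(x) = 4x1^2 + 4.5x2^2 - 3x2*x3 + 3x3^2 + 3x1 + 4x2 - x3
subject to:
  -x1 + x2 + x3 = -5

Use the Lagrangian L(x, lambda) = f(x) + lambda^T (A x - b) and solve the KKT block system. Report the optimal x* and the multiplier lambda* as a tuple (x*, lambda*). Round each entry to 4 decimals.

Form the Lagrangian:
  L(x, lambda) = (1/2) x^T Q x + c^T x + lambda^T (A x - b)
Stationarity (grad_x L = 0): Q x + c + A^T lambda = 0.
Primal feasibility: A x = b.

This gives the KKT block system:
  [ Q   A^T ] [ x     ]   [-c ]
  [ A    0  ] [ lambda ] = [ b ]

Solving the linear system:
  x*      = (0.6479, -2.1033, -2.2488)
  lambda* = (8.1831)
  f(x*)   = 18.3474

x* = (0.6479, -2.1033, -2.2488), lambda* = (8.1831)


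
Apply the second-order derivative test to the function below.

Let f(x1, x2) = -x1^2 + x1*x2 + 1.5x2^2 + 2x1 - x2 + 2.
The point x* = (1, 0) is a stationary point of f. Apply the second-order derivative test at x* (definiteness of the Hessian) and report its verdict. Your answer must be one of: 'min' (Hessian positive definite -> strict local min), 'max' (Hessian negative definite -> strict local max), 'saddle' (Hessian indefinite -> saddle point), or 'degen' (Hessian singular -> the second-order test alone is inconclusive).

Compute the Hessian H = grad^2 f:
  H = [[-2, 1], [1, 3]]
Verify stationarity: grad f(x*) = H x* + g = (0, 0).
Eigenvalues of H: -2.1926, 3.1926.
Eigenvalues have mixed signs, so H is indefinite -> x* is a saddle point.

saddle


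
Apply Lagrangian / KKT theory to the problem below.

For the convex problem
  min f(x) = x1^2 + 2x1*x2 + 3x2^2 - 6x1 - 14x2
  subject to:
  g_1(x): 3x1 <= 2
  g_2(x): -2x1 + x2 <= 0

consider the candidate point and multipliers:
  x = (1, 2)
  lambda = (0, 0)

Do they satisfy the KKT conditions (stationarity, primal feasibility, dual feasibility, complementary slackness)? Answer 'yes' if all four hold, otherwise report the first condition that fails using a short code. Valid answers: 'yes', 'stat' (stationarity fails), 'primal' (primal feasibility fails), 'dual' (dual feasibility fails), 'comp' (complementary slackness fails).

Gradient of f: grad f(x) = Q x + c = (0, 0)
Constraint values g_i(x) = a_i^T x - b_i:
  g_1((1, 2)) = 1
  g_2((1, 2)) = 0
Stationarity residual: grad f(x) + sum_i lambda_i a_i = (0, 0)
  -> stationarity OK
Primal feasibility (all g_i <= 0): FAILS
Dual feasibility (all lambda_i >= 0): OK
Complementary slackness (lambda_i * g_i(x) = 0 for all i): OK

Verdict: the first failing condition is primal_feasibility -> primal.

primal


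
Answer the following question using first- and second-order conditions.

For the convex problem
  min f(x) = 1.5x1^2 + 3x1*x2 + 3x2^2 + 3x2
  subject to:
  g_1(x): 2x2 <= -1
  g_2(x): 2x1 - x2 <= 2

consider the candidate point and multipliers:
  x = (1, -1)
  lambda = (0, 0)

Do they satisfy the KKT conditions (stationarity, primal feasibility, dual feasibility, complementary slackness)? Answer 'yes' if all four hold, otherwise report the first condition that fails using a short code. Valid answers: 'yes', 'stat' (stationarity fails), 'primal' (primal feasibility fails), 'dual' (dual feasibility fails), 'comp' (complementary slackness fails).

Gradient of f: grad f(x) = Q x + c = (0, 0)
Constraint values g_i(x) = a_i^T x - b_i:
  g_1((1, -1)) = -1
  g_2((1, -1)) = 1
Stationarity residual: grad f(x) + sum_i lambda_i a_i = (0, 0)
  -> stationarity OK
Primal feasibility (all g_i <= 0): FAILS
Dual feasibility (all lambda_i >= 0): OK
Complementary slackness (lambda_i * g_i(x) = 0 for all i): OK

Verdict: the first failing condition is primal_feasibility -> primal.

primal


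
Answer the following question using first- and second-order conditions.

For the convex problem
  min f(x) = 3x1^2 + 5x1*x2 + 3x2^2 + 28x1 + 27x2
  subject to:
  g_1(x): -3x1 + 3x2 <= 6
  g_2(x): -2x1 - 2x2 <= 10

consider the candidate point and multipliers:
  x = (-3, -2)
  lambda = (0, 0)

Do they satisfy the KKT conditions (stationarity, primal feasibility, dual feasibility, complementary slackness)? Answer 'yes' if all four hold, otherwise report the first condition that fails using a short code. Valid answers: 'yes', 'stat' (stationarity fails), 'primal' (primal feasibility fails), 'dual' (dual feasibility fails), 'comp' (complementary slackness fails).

Gradient of f: grad f(x) = Q x + c = (0, 0)
Constraint values g_i(x) = a_i^T x - b_i:
  g_1((-3, -2)) = -3
  g_2((-3, -2)) = 0
Stationarity residual: grad f(x) + sum_i lambda_i a_i = (0, 0)
  -> stationarity OK
Primal feasibility (all g_i <= 0): OK
Dual feasibility (all lambda_i >= 0): OK
Complementary slackness (lambda_i * g_i(x) = 0 for all i): OK

Verdict: yes, KKT holds.

yes


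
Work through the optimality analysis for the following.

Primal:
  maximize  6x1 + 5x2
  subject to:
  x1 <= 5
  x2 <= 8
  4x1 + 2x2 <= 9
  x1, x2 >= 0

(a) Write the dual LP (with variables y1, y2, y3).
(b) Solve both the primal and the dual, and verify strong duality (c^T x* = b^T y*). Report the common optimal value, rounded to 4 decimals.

The standard primal-dual pair for 'max c^T x s.t. A x <= b, x >= 0' is:
  Dual:  min b^T y  s.t.  A^T y >= c,  y >= 0.

So the dual LP is:
  minimize  5y1 + 8y2 + 9y3
  subject to:
    y1 + 4y3 >= 6
    y2 + 2y3 >= 5
    y1, y2, y3 >= 0

Solving the primal: x* = (0, 4.5).
  primal value c^T x* = 22.5.
Solving the dual: y* = (0, 0, 2.5).
  dual value b^T y* = 22.5.
Strong duality: c^T x* = b^T y*. Confirmed.

22.5


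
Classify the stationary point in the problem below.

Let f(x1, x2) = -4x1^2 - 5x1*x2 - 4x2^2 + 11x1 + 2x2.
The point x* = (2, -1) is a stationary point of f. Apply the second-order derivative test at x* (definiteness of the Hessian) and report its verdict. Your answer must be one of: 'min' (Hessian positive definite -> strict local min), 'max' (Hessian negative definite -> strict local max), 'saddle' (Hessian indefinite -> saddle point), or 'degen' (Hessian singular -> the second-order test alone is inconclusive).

Compute the Hessian H = grad^2 f:
  H = [[-8, -5], [-5, -8]]
Verify stationarity: grad f(x*) = H x* + g = (0, 0).
Eigenvalues of H: -13, -3.
Both eigenvalues < 0, so H is negative definite -> x* is a strict local max.

max


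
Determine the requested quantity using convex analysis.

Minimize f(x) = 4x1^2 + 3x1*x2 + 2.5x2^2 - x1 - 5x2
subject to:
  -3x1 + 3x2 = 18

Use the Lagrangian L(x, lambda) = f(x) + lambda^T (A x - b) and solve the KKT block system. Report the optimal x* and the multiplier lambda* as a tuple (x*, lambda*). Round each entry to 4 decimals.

Form the Lagrangian:
  L(x, lambda) = (1/2) x^T Q x + c^T x + lambda^T (A x - b)
Stationarity (grad_x L = 0): Q x + c + A^T lambda = 0.
Primal feasibility: A x = b.

This gives the KKT block system:
  [ Q   A^T ] [ x     ]   [-c ]
  [ A    0  ] [ lambda ] = [ b ]

Solving the linear system:
  x*      = (-2.2105, 3.7895)
  lambda* = (-2.4386)
  f(x*)   = 13.5789

x* = (-2.2105, 3.7895), lambda* = (-2.4386)


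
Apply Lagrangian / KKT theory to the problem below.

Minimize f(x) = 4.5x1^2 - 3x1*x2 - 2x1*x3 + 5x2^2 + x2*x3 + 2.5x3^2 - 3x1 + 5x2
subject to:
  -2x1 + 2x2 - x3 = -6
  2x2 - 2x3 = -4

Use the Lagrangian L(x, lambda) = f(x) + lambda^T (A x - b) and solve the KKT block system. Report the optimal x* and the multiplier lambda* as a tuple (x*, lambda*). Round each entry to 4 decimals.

Form the Lagrangian:
  L(x, lambda) = (1/2) x^T Q x + c^T x + lambda^T (A x - b)
Stationarity (grad_x L = 0): Q x + c + A^T lambda = 0.
Primal feasibility: A x = b.

This gives the KKT block system:
  [ Q   A^T ] [ x     ]   [-c ]
  [ A    0  ] [ lambda ] = [ b ]

Solving the linear system:
  x*      = (1.5614, -0.8772, 1.1228)
  lambda* = (5.7193, -2.0526)
  f(x*)   = 8.5175

x* = (1.5614, -0.8772, 1.1228), lambda* = (5.7193, -2.0526)


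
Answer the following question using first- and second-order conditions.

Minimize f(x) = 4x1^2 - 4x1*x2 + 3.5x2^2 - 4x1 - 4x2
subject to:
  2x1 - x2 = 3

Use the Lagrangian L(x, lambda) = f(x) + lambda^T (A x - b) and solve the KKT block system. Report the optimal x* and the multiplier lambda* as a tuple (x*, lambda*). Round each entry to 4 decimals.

Form the Lagrangian:
  L(x, lambda) = (1/2) x^T Q x + c^T x + lambda^T (A x - b)
Stationarity (grad_x L = 0): Q x + c + A^T lambda = 0.
Primal feasibility: A x = b.

This gives the KKT block system:
  [ Q   A^T ] [ x     ]   [-c ]
  [ A    0  ] [ lambda ] = [ b ]

Solving the linear system:
  x*      = (2.1, 1.2)
  lambda* = (-4)
  f(x*)   = -0.6

x* = (2.1, 1.2), lambda* = (-4)


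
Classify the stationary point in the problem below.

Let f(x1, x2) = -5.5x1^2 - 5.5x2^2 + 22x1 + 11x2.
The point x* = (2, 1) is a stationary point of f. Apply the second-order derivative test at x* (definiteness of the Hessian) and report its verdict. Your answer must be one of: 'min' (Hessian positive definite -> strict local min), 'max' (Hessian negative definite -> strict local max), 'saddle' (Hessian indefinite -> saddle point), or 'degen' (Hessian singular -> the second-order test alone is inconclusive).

Compute the Hessian H = grad^2 f:
  H = [[-11, 0], [0, -11]]
Verify stationarity: grad f(x*) = H x* + g = (0, 0).
Eigenvalues of H: -11, -11.
Both eigenvalues < 0, so H is negative definite -> x* is a strict local max.

max


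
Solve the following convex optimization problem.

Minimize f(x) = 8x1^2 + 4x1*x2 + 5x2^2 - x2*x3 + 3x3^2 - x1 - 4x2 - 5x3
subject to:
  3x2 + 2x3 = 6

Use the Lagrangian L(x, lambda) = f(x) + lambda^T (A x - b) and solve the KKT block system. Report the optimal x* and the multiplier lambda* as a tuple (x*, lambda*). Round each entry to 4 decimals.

Form the Lagrangian:
  L(x, lambda) = (1/2) x^T Q x + c^T x + lambda^T (A x - b)
Stationarity (grad_x L = 0): Q x + c + A^T lambda = 0.
Primal feasibility: A x = b.

This gives the KKT block system:
  [ Q   A^T ] [ x     ]   [-c ]
  [ A    0  ] [ lambda ] = [ b ]

Solving the linear system:
  x*      = (-0.1949, 1.0294, 1.4559)
  lambda* = (-1.3529)
  f(x*)   = -1.5423

x* = (-0.1949, 1.0294, 1.4559), lambda* = (-1.3529)


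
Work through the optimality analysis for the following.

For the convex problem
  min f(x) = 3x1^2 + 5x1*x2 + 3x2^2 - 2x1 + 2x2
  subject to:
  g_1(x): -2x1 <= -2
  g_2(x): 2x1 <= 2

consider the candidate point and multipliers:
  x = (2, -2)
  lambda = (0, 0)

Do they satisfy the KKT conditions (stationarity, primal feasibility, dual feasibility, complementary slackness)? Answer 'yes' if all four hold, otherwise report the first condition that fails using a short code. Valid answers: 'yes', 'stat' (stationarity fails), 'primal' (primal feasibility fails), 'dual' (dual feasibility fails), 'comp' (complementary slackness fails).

Gradient of f: grad f(x) = Q x + c = (0, 0)
Constraint values g_i(x) = a_i^T x - b_i:
  g_1((2, -2)) = -2
  g_2((2, -2)) = 2
Stationarity residual: grad f(x) + sum_i lambda_i a_i = (0, 0)
  -> stationarity OK
Primal feasibility (all g_i <= 0): FAILS
Dual feasibility (all lambda_i >= 0): OK
Complementary slackness (lambda_i * g_i(x) = 0 for all i): OK

Verdict: the first failing condition is primal_feasibility -> primal.

primal


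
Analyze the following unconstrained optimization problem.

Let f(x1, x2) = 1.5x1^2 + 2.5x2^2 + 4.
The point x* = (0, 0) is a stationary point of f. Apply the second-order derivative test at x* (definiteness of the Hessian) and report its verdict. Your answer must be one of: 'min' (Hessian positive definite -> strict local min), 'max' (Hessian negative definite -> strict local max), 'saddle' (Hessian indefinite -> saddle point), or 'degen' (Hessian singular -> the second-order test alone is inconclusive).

Compute the Hessian H = grad^2 f:
  H = [[3, 0], [0, 5]]
Verify stationarity: grad f(x*) = H x* + g = (0, 0).
Eigenvalues of H: 3, 5.
Both eigenvalues > 0, so H is positive definite -> x* is a strict local min.

min


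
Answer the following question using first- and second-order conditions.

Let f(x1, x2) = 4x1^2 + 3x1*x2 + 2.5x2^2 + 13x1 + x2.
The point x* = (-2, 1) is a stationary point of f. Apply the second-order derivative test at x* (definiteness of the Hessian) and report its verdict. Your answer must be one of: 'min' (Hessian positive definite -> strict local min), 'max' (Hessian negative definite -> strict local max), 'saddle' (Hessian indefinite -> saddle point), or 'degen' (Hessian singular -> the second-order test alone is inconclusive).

Compute the Hessian H = grad^2 f:
  H = [[8, 3], [3, 5]]
Verify stationarity: grad f(x*) = H x* + g = (0, 0).
Eigenvalues of H: 3.1459, 9.8541.
Both eigenvalues > 0, so H is positive definite -> x* is a strict local min.

min


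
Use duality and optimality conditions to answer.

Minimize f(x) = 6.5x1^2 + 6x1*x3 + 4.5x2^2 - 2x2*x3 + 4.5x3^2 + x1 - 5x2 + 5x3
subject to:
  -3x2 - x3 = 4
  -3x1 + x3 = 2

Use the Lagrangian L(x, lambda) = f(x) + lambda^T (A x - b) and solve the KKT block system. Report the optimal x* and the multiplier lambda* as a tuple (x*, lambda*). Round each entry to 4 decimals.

Form the Lagrangian:
  L(x, lambda) = (1/2) x^T Q x + c^T x + lambda^T (A x - b)
Stationarity (grad_x L = 0): Q x + c + A^T lambda = 0.
Primal feasibility: A x = b.

This gives the KKT block system:
  [ Q   A^T ] [ x     ]   [-c ]
  [ A    0  ] [ lambda ] = [ b ]

Solving the linear system:
  x*      = (-0.8013, -1.1987, -0.404)
  lambda* = (-4.9934, -3.947)
  f(x*)   = 15.5199

x* = (-0.8013, -1.1987, -0.404), lambda* = (-4.9934, -3.947)


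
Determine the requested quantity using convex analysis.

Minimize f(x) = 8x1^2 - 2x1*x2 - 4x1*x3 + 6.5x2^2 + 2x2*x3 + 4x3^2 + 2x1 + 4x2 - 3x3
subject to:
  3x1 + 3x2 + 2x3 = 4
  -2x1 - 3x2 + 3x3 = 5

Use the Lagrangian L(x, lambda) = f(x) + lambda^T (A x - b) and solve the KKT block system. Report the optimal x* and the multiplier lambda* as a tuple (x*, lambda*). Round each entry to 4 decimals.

Form the Lagrangian:
  L(x, lambda) = (1/2) x^T Q x + c^T x + lambda^T (A x - b)
Stationarity (grad_x L = 0): Q x + c + A^T lambda = 0.
Primal feasibility: A x = b.

This gives the KKT block system:
  [ Q   A^T ] [ x     ]   [-c ]
  [ A    0  ] [ lambda ] = [ b ]

Solving the linear system:
  x*      = (0.499, -0.2991, 1.7002)
  lambda* = (-2.1044, -1.2663)
  f(x*)   = 4.725

x* = (0.499, -0.2991, 1.7002), lambda* = (-2.1044, -1.2663)


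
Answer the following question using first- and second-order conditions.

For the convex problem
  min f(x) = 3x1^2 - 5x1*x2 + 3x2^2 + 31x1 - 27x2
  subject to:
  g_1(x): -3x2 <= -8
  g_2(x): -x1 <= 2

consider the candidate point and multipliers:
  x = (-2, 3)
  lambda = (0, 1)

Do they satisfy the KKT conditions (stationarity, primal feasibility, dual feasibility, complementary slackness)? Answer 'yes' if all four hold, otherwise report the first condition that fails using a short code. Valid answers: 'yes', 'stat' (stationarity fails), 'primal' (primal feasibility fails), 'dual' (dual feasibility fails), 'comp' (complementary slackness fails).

Gradient of f: grad f(x) = Q x + c = (4, 1)
Constraint values g_i(x) = a_i^T x - b_i:
  g_1((-2, 3)) = -1
  g_2((-2, 3)) = 0
Stationarity residual: grad f(x) + sum_i lambda_i a_i = (3, 1)
  -> stationarity FAILS
Primal feasibility (all g_i <= 0): OK
Dual feasibility (all lambda_i >= 0): OK
Complementary slackness (lambda_i * g_i(x) = 0 for all i): OK

Verdict: the first failing condition is stationarity -> stat.

stat


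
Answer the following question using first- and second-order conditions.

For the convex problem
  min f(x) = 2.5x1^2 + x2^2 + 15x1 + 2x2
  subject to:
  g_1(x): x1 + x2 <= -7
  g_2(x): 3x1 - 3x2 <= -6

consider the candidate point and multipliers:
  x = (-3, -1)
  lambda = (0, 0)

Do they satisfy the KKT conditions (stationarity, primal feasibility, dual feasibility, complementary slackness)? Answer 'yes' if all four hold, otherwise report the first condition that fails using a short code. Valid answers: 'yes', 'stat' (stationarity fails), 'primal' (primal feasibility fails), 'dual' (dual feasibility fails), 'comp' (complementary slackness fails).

Gradient of f: grad f(x) = Q x + c = (0, 0)
Constraint values g_i(x) = a_i^T x - b_i:
  g_1((-3, -1)) = 3
  g_2((-3, -1)) = 0
Stationarity residual: grad f(x) + sum_i lambda_i a_i = (0, 0)
  -> stationarity OK
Primal feasibility (all g_i <= 0): FAILS
Dual feasibility (all lambda_i >= 0): OK
Complementary slackness (lambda_i * g_i(x) = 0 for all i): OK

Verdict: the first failing condition is primal_feasibility -> primal.

primal


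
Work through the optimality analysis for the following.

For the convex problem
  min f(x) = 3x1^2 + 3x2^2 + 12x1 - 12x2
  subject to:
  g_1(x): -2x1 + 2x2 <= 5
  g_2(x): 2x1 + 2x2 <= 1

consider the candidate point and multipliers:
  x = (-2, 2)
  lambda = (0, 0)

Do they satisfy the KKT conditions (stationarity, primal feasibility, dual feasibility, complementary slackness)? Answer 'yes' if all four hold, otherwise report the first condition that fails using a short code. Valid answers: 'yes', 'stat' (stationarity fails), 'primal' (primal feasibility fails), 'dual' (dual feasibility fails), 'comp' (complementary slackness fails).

Gradient of f: grad f(x) = Q x + c = (0, 0)
Constraint values g_i(x) = a_i^T x - b_i:
  g_1((-2, 2)) = 3
  g_2((-2, 2)) = -1
Stationarity residual: grad f(x) + sum_i lambda_i a_i = (0, 0)
  -> stationarity OK
Primal feasibility (all g_i <= 0): FAILS
Dual feasibility (all lambda_i >= 0): OK
Complementary slackness (lambda_i * g_i(x) = 0 for all i): OK

Verdict: the first failing condition is primal_feasibility -> primal.

primal


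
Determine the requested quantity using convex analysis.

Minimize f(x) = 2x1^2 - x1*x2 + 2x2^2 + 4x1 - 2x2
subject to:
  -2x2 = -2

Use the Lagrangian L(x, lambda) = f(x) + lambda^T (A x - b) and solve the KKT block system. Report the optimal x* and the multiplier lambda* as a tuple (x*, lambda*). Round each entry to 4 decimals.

Form the Lagrangian:
  L(x, lambda) = (1/2) x^T Q x + c^T x + lambda^T (A x - b)
Stationarity (grad_x L = 0): Q x + c + A^T lambda = 0.
Primal feasibility: A x = b.

This gives the KKT block system:
  [ Q   A^T ] [ x     ]   [-c ]
  [ A    0  ] [ lambda ] = [ b ]

Solving the linear system:
  x*      = (-0.75, 1)
  lambda* = (1.375)
  f(x*)   = -1.125

x* = (-0.75, 1), lambda* = (1.375)


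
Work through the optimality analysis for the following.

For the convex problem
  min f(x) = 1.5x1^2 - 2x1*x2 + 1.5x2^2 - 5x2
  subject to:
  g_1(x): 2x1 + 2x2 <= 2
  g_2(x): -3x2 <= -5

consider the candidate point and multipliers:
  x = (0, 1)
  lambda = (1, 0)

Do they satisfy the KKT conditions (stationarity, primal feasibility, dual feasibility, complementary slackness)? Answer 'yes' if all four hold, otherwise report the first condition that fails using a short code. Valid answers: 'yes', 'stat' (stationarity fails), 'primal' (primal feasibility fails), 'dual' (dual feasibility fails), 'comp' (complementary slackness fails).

Gradient of f: grad f(x) = Q x + c = (-2, -2)
Constraint values g_i(x) = a_i^T x - b_i:
  g_1((0, 1)) = 0
  g_2((0, 1)) = 2
Stationarity residual: grad f(x) + sum_i lambda_i a_i = (0, 0)
  -> stationarity OK
Primal feasibility (all g_i <= 0): FAILS
Dual feasibility (all lambda_i >= 0): OK
Complementary slackness (lambda_i * g_i(x) = 0 for all i): OK

Verdict: the first failing condition is primal_feasibility -> primal.

primal


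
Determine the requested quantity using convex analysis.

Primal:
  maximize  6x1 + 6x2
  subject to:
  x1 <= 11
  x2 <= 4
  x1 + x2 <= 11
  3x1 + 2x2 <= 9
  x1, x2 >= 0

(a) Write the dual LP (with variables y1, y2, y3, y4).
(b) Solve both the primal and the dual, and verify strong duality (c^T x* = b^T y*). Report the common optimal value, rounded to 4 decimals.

The standard primal-dual pair for 'max c^T x s.t. A x <= b, x >= 0' is:
  Dual:  min b^T y  s.t.  A^T y >= c,  y >= 0.

So the dual LP is:
  minimize  11y1 + 4y2 + 11y3 + 9y4
  subject to:
    y1 + y3 + 3y4 >= 6
    y2 + y3 + 2y4 >= 6
    y1, y2, y3, y4 >= 0

Solving the primal: x* = (0.3333, 4).
  primal value c^T x* = 26.
Solving the dual: y* = (0, 2, 0, 2).
  dual value b^T y* = 26.
Strong duality: c^T x* = b^T y*. Confirmed.

26


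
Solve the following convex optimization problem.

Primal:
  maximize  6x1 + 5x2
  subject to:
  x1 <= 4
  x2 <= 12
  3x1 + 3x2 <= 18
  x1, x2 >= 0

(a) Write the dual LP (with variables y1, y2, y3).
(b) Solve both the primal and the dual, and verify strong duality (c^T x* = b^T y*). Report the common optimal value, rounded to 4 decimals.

The standard primal-dual pair for 'max c^T x s.t. A x <= b, x >= 0' is:
  Dual:  min b^T y  s.t.  A^T y >= c,  y >= 0.

So the dual LP is:
  minimize  4y1 + 12y2 + 18y3
  subject to:
    y1 + 3y3 >= 6
    y2 + 3y3 >= 5
    y1, y2, y3 >= 0

Solving the primal: x* = (4, 2).
  primal value c^T x* = 34.
Solving the dual: y* = (1, 0, 1.6667).
  dual value b^T y* = 34.
Strong duality: c^T x* = b^T y*. Confirmed.

34


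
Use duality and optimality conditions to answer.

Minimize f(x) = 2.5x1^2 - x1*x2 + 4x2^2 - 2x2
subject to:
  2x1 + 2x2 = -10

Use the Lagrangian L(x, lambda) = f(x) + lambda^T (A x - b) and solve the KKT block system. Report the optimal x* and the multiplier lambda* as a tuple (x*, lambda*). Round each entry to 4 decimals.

Form the Lagrangian:
  L(x, lambda) = (1/2) x^T Q x + c^T x + lambda^T (A x - b)
Stationarity (grad_x L = 0): Q x + c + A^T lambda = 0.
Primal feasibility: A x = b.

This gives the KKT block system:
  [ Q   A^T ] [ x     ]   [-c ]
  [ A    0  ] [ lambda ] = [ b ]

Solving the linear system:
  x*      = (-3.1333, -1.8667)
  lambda* = (6.9)
  f(x*)   = 36.3667

x* = (-3.1333, -1.8667), lambda* = (6.9)


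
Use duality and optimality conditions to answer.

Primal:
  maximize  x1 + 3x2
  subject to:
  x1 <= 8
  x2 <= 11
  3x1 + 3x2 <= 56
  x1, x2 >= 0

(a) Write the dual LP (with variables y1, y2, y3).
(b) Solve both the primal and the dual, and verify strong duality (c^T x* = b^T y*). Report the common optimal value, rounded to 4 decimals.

The standard primal-dual pair for 'max c^T x s.t. A x <= b, x >= 0' is:
  Dual:  min b^T y  s.t.  A^T y >= c,  y >= 0.

So the dual LP is:
  minimize  8y1 + 11y2 + 56y3
  subject to:
    y1 + 3y3 >= 1
    y2 + 3y3 >= 3
    y1, y2, y3 >= 0

Solving the primal: x* = (7.6667, 11).
  primal value c^T x* = 40.6667.
Solving the dual: y* = (0, 2, 0.3333).
  dual value b^T y* = 40.6667.
Strong duality: c^T x* = b^T y*. Confirmed.

40.6667


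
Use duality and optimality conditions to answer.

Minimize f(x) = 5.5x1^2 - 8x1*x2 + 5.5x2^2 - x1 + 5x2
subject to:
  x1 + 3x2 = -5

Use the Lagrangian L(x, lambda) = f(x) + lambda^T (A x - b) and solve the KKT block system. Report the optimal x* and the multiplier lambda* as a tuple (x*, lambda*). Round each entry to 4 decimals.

Form the Lagrangian:
  L(x, lambda) = (1/2) x^T Q x + c^T x + lambda^T (A x - b)
Stationarity (grad_x L = 0): Q x + c + A^T lambda = 0.
Primal feasibility: A x = b.

This gives the KKT block system:
  [ Q   A^T ] [ x     ]   [-c ]
  [ A    0  ] [ lambda ] = [ b ]

Solving the linear system:
  x*      = (-0.9557, -1.3481)
  lambda* = (0.7278)
  f(x*)   = -1.0728

x* = (-0.9557, -1.3481), lambda* = (0.7278)


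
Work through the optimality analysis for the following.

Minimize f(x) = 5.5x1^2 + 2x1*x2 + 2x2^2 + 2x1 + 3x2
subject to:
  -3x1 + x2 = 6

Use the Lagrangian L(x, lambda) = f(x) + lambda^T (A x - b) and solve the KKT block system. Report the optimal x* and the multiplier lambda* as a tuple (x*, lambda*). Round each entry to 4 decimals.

Form the Lagrangian:
  L(x, lambda) = (1/2) x^T Q x + c^T x + lambda^T (A x - b)
Stationarity (grad_x L = 0): Q x + c + A^T lambda = 0.
Primal feasibility: A x = b.

This gives the KKT block system:
  [ Q   A^T ] [ x     ]   [-c ]
  [ A    0  ] [ lambda ] = [ b ]

Solving the linear system:
  x*      = (-1.6102, 1.1695)
  lambda* = (-4.4576)
  f(x*)   = 13.5169

x* = (-1.6102, 1.1695), lambda* = (-4.4576)


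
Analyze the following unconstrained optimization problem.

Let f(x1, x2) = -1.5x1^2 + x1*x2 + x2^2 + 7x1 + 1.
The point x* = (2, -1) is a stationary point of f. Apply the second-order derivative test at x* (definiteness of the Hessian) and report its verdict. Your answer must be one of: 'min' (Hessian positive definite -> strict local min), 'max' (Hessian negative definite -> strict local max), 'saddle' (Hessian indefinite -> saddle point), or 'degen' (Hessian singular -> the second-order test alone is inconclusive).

Compute the Hessian H = grad^2 f:
  H = [[-3, 1], [1, 2]]
Verify stationarity: grad f(x*) = H x* + g = (0, 0).
Eigenvalues of H: -3.1926, 2.1926.
Eigenvalues have mixed signs, so H is indefinite -> x* is a saddle point.

saddle


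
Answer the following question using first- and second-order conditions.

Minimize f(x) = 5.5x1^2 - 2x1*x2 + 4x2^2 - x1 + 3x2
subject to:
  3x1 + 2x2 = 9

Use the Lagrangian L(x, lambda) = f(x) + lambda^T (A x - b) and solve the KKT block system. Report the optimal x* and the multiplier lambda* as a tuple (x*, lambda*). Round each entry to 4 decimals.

Form the Lagrangian:
  L(x, lambda) = (1/2) x^T Q x + c^T x + lambda^T (A x - b)
Stationarity (grad_x L = 0): Q x + c + A^T lambda = 0.
Primal feasibility: A x = b.

This gives the KKT block system:
  [ Q   A^T ] [ x     ]   [-c ]
  [ A    0  ] [ lambda ] = [ b ]

Solving the linear system:
  x*      = (1.9571, 1.5643)
  lambda* = (-5.8)
  f(x*)   = 27.4679

x* = (1.9571, 1.5643), lambda* = (-5.8)


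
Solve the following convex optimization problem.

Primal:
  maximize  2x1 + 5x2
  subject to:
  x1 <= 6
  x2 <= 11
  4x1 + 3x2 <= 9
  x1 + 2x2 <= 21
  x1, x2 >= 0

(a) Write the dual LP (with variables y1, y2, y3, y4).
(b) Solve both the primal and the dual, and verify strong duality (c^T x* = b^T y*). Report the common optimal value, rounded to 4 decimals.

The standard primal-dual pair for 'max c^T x s.t. A x <= b, x >= 0' is:
  Dual:  min b^T y  s.t.  A^T y >= c,  y >= 0.

So the dual LP is:
  minimize  6y1 + 11y2 + 9y3 + 21y4
  subject to:
    y1 + 4y3 + y4 >= 2
    y2 + 3y3 + 2y4 >= 5
    y1, y2, y3, y4 >= 0

Solving the primal: x* = (0, 3).
  primal value c^T x* = 15.
Solving the dual: y* = (0, 0, 1.6667, 0).
  dual value b^T y* = 15.
Strong duality: c^T x* = b^T y*. Confirmed.

15


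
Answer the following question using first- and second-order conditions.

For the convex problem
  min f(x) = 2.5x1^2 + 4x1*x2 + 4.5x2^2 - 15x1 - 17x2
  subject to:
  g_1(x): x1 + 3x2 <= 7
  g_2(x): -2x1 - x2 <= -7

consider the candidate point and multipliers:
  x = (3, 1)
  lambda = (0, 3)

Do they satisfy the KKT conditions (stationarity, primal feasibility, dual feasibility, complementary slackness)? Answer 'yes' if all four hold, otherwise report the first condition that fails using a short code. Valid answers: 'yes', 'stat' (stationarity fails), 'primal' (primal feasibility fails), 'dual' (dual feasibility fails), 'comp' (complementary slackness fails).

Gradient of f: grad f(x) = Q x + c = (4, 4)
Constraint values g_i(x) = a_i^T x - b_i:
  g_1((3, 1)) = -1
  g_2((3, 1)) = 0
Stationarity residual: grad f(x) + sum_i lambda_i a_i = (-2, 1)
  -> stationarity FAILS
Primal feasibility (all g_i <= 0): OK
Dual feasibility (all lambda_i >= 0): OK
Complementary slackness (lambda_i * g_i(x) = 0 for all i): OK

Verdict: the first failing condition is stationarity -> stat.

stat


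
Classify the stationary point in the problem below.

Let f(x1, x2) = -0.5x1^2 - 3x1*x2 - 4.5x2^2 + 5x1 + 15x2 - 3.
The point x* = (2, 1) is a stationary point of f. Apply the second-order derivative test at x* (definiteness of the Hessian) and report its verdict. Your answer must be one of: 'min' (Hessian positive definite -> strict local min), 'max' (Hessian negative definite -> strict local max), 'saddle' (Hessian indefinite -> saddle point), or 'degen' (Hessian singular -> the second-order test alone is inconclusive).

Compute the Hessian H = grad^2 f:
  H = [[-1, -3], [-3, -9]]
Verify stationarity: grad f(x*) = H x* + g = (0, 0).
Eigenvalues of H: -10, 0.
H has a zero eigenvalue (singular; negative semidefinite but not definite), so H is neither positive definite, negative definite, nor indefinite. The second-order test alone is inconclusive -> degen.
(Indeed, f is constant along the null direction of H through x*, so x* is not a strict local extremum.)

degen


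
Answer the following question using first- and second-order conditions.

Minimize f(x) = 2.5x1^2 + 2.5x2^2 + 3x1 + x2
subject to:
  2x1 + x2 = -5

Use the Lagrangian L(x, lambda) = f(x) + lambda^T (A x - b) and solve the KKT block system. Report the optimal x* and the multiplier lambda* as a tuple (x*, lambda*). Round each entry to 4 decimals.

Form the Lagrangian:
  L(x, lambda) = (1/2) x^T Q x + c^T x + lambda^T (A x - b)
Stationarity (grad_x L = 0): Q x + c + A^T lambda = 0.
Primal feasibility: A x = b.

This gives the KKT block system:
  [ Q   A^T ] [ x     ]   [-c ]
  [ A    0  ] [ lambda ] = [ b ]

Solving the linear system:
  x*      = (-2.04, -0.92)
  lambda* = (3.6)
  f(x*)   = 5.48

x* = (-2.04, -0.92), lambda* = (3.6)


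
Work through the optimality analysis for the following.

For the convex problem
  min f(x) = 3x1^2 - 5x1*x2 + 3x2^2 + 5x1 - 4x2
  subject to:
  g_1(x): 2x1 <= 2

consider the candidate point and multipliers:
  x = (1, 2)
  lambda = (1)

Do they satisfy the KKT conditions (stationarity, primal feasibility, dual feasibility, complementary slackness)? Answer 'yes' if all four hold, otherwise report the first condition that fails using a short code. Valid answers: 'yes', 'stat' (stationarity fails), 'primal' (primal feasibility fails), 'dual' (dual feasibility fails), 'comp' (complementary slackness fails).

Gradient of f: grad f(x) = Q x + c = (1, 3)
Constraint values g_i(x) = a_i^T x - b_i:
  g_1((1, 2)) = 0
Stationarity residual: grad f(x) + sum_i lambda_i a_i = (3, 3)
  -> stationarity FAILS
Primal feasibility (all g_i <= 0): OK
Dual feasibility (all lambda_i >= 0): OK
Complementary slackness (lambda_i * g_i(x) = 0 for all i): OK

Verdict: the first failing condition is stationarity -> stat.

stat


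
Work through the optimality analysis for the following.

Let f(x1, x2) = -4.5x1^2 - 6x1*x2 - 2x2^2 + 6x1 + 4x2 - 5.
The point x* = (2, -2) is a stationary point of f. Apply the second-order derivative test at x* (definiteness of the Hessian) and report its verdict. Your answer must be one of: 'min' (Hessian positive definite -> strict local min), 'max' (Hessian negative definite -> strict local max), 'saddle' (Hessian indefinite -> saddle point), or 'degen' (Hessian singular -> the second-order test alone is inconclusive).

Compute the Hessian H = grad^2 f:
  H = [[-9, -6], [-6, -4]]
Verify stationarity: grad f(x*) = H x* + g = (0, 0).
Eigenvalues of H: -13, 0.
H has a zero eigenvalue (singular; negative semidefinite but not definite), so H is neither positive definite, negative definite, nor indefinite. The second-order test alone is inconclusive -> degen.
(Indeed, f is constant along the null direction of H through x*, so x* is not a strict local extremum.)

degen


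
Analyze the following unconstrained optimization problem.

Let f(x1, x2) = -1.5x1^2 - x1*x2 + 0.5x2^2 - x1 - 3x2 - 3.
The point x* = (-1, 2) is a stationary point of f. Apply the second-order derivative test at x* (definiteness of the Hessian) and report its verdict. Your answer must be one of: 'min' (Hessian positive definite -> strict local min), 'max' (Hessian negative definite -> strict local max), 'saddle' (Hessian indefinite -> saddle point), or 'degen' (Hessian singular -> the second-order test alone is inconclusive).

Compute the Hessian H = grad^2 f:
  H = [[-3, -1], [-1, 1]]
Verify stationarity: grad f(x*) = H x* + g = (0, 0).
Eigenvalues of H: -3.2361, 1.2361.
Eigenvalues have mixed signs, so H is indefinite -> x* is a saddle point.

saddle


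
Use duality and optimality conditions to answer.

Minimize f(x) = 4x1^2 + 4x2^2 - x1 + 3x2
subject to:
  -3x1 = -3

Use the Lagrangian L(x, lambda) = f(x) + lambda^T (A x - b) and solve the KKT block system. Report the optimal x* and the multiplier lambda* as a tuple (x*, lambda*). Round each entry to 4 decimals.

Form the Lagrangian:
  L(x, lambda) = (1/2) x^T Q x + c^T x + lambda^T (A x - b)
Stationarity (grad_x L = 0): Q x + c + A^T lambda = 0.
Primal feasibility: A x = b.

This gives the KKT block system:
  [ Q   A^T ] [ x     ]   [-c ]
  [ A    0  ] [ lambda ] = [ b ]

Solving the linear system:
  x*      = (1, -0.375)
  lambda* = (2.3333)
  f(x*)   = 2.4375

x* = (1, -0.375), lambda* = (2.3333)


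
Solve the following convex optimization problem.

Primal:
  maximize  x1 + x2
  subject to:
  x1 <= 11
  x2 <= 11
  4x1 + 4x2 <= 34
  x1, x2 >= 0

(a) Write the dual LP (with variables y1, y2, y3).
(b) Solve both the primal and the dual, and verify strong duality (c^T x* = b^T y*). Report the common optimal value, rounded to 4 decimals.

The standard primal-dual pair for 'max c^T x s.t. A x <= b, x >= 0' is:
  Dual:  min b^T y  s.t.  A^T y >= c,  y >= 0.

So the dual LP is:
  minimize  11y1 + 11y2 + 34y3
  subject to:
    y1 + 4y3 >= 1
    y2 + 4y3 >= 1
    y1, y2, y3 >= 0

Solving the primal: x* = (8.5, 0).
  primal value c^T x* = 8.5.
Solving the dual: y* = (0, 0, 0.25).
  dual value b^T y* = 8.5.
Strong duality: c^T x* = b^T y*. Confirmed.

8.5


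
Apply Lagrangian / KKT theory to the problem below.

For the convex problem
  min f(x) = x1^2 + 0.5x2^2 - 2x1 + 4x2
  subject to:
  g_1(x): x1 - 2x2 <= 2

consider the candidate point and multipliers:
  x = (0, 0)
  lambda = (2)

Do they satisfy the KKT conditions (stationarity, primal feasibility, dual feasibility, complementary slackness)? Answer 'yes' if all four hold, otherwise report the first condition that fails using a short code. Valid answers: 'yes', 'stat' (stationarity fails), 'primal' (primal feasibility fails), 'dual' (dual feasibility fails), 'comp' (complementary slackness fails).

Gradient of f: grad f(x) = Q x + c = (-2, 4)
Constraint values g_i(x) = a_i^T x - b_i:
  g_1((0, 0)) = -2
Stationarity residual: grad f(x) + sum_i lambda_i a_i = (0, 0)
  -> stationarity OK
Primal feasibility (all g_i <= 0): OK
Dual feasibility (all lambda_i >= 0): OK
Complementary slackness (lambda_i * g_i(x) = 0 for all i): FAILS

Verdict: the first failing condition is complementary_slackness -> comp.

comp


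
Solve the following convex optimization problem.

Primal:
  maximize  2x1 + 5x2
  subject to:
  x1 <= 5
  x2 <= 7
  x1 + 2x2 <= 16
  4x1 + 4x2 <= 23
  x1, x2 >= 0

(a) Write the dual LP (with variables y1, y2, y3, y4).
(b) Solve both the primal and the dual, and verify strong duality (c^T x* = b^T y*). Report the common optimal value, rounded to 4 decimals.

The standard primal-dual pair for 'max c^T x s.t. A x <= b, x >= 0' is:
  Dual:  min b^T y  s.t.  A^T y >= c,  y >= 0.

So the dual LP is:
  minimize  5y1 + 7y2 + 16y3 + 23y4
  subject to:
    y1 + y3 + 4y4 >= 2
    y2 + 2y3 + 4y4 >= 5
    y1, y2, y3, y4 >= 0

Solving the primal: x* = (0, 5.75).
  primal value c^T x* = 28.75.
Solving the dual: y* = (0, 0, 0, 1.25).
  dual value b^T y* = 28.75.
Strong duality: c^T x* = b^T y*. Confirmed.

28.75


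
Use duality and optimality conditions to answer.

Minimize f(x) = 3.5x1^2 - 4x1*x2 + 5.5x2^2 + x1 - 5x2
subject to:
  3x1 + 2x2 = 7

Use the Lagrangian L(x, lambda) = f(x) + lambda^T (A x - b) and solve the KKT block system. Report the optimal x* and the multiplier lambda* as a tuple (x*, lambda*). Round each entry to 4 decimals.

Form the Lagrangian:
  L(x, lambda) = (1/2) x^T Q x + c^T x + lambda^T (A x - b)
Stationarity (grad_x L = 0): Q x + c + A^T lambda = 0.
Primal feasibility: A x = b.

This gives the KKT block system:
  [ Q   A^T ] [ x     ]   [-c ]
  [ A    0  ] [ lambda ] = [ b ]

Solving the linear system:
  x*      = (1.4457, 1.3314)
  lambda* = (-1.9314)
  f(x*)   = 4.1543

x* = (1.4457, 1.3314), lambda* = (-1.9314)


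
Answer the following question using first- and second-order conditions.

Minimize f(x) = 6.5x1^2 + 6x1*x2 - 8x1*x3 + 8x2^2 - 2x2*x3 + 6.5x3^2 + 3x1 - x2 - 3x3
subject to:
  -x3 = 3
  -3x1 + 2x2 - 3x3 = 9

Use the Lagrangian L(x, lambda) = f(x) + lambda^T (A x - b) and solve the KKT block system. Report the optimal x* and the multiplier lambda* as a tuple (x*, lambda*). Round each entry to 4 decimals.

Form the Lagrangian:
  L(x, lambda) = (1/2) x^T Q x + c^T x + lambda^T (A x - b)
Stationarity (grad_x L = 0): Q x + c + A^T lambda = 0.
Primal feasibility: A x = b.

This gives the KKT block system:
  [ Q   A^T ] [ x     ]   [-c ]
  [ A    0  ] [ lambda ] = [ b ]

Solving the linear system:
  x*      = (-0.5149, -0.7724, -3)
  lambda* = (-52.0075, 5.2239)
  f(x*)   = 58.6175

x* = (-0.5149, -0.7724, -3), lambda* = (-52.0075, 5.2239)


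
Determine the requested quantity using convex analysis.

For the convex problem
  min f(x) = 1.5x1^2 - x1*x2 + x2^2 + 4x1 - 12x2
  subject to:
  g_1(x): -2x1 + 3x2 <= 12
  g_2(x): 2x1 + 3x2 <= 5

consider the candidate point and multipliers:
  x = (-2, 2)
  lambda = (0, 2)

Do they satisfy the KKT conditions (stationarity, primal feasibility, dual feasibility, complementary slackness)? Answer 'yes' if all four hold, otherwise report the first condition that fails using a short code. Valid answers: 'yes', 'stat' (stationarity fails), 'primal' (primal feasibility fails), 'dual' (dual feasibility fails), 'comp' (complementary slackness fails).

Gradient of f: grad f(x) = Q x + c = (-4, -6)
Constraint values g_i(x) = a_i^T x - b_i:
  g_1((-2, 2)) = -2
  g_2((-2, 2)) = -3
Stationarity residual: grad f(x) + sum_i lambda_i a_i = (0, 0)
  -> stationarity OK
Primal feasibility (all g_i <= 0): OK
Dual feasibility (all lambda_i >= 0): OK
Complementary slackness (lambda_i * g_i(x) = 0 for all i): FAILS

Verdict: the first failing condition is complementary_slackness -> comp.

comp


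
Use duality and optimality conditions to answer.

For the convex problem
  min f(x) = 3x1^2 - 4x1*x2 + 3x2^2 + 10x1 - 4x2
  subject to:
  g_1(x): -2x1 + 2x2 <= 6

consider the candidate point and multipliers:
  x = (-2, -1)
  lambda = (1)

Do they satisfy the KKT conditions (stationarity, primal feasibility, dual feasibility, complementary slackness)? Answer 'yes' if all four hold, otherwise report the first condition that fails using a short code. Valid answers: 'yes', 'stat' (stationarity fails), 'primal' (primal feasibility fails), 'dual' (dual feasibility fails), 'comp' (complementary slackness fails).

Gradient of f: grad f(x) = Q x + c = (2, -2)
Constraint values g_i(x) = a_i^T x - b_i:
  g_1((-2, -1)) = -4
Stationarity residual: grad f(x) + sum_i lambda_i a_i = (0, 0)
  -> stationarity OK
Primal feasibility (all g_i <= 0): OK
Dual feasibility (all lambda_i >= 0): OK
Complementary slackness (lambda_i * g_i(x) = 0 for all i): FAILS

Verdict: the first failing condition is complementary_slackness -> comp.

comp
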